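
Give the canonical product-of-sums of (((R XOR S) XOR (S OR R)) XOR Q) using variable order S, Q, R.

ΠM(0, 1, 4, 7) = (S OR Q OR R) AND (S OR Q OR NOT R) AND (NOT S OR Q OR R) AND (NOT S OR NOT Q OR NOT R)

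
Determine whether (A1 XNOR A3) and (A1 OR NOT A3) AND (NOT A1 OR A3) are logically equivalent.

Yes, they are equivalent — the two output columns agree on all 4 assignments:
A1 | A3 | Expression 1 | Expression 2
-------------------------------------
0 | 0 | 1 | 1
0 | 1 | 0 | 0
1 | 0 | 0 | 0
1 | 1 | 1 | 1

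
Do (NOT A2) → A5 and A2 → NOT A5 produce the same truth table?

No, Inverse is not equivalent to original (counterexample: A5=0, A1=0, A2=0)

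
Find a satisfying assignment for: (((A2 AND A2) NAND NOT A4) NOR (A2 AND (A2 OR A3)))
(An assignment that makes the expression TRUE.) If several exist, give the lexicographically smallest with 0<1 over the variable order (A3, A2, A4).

UNSATISFIABLE - no assignment makes this expression true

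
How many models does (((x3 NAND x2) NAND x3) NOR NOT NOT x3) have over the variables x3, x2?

No assignment satisfies the expression.
Count: 0 out of 4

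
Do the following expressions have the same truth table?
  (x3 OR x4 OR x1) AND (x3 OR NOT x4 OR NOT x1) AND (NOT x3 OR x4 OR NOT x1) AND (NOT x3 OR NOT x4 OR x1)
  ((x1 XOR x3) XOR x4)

Yes, they are equivalent — the two output columns agree on all 8 assignments:
x3 | x4 | x1 | Expression 1 | Expression 2
------------------------------------------
0 | 0 | 0 | 0 | 0
0 | 0 | 1 | 1 | 1
0 | 1 | 0 | 1 | 1
0 | 1 | 1 | 0 | 0
1 | 0 | 0 | 1 | 1
1 | 0 | 1 | 0 | 0
1 | 1 | 0 | 0 | 0
1 | 1 | 1 | 1 | 1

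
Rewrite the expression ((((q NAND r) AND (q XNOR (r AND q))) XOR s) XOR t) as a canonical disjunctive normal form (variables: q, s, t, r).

(NOT q AND NOT s AND NOT t AND NOT r) OR (NOT q AND NOT s AND NOT t AND r) OR (NOT q AND s AND t AND NOT r) OR (NOT q AND s AND t AND r) OR (q AND NOT s AND t AND NOT r) OR (q AND NOT s AND t AND r) OR (q AND s AND NOT t AND NOT r) OR (q AND s AND NOT t AND r)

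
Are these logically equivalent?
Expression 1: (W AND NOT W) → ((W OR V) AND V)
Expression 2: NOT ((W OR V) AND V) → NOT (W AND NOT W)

Yes, Contrapositive is always equivalent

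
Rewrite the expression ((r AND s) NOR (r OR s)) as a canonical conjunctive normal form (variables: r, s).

(r OR NOT s) AND (NOT r OR s) AND (NOT r OR NOT s)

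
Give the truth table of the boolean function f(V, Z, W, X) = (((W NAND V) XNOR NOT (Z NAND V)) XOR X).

V | Z | W | X | Output
----------------------
0 | 0 | 0 | 0 | 0
0 | 0 | 0 | 1 | 1
0 | 0 | 1 | 0 | 0
0 | 0 | 1 | 1 | 1
0 | 1 | 0 | 0 | 0
0 | 1 | 0 | 1 | 1
0 | 1 | 1 | 0 | 0
0 | 1 | 1 | 1 | 1
1 | 0 | 0 | 0 | 0
1 | 0 | 0 | 1 | 1
1 | 0 | 1 | 0 | 1
1 | 0 | 1 | 1 | 0
1 | 1 | 0 | 0 | 1
1 | 1 | 0 | 1 | 0
1 | 1 | 1 | 0 | 0
1 | 1 | 1 | 1 | 1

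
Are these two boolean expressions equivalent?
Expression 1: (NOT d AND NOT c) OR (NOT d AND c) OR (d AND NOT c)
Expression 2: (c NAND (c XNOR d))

Yes, they are equivalent — the two output columns agree on all 4 assignments:
d | c | Expression 1 | Expression 2
-----------------------------------
0 | 0 | 1 | 1
0 | 1 | 1 | 1
1 | 0 | 1 | 1
1 | 1 | 0 | 0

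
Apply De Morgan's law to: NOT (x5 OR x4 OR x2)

NOT x5 AND NOT x4 AND NOT x2
De Morgan's: NOT(OR of terms) = AND of negations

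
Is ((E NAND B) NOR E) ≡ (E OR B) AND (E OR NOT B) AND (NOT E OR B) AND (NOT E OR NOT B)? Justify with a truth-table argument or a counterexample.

Yes, they are equivalent — the two output columns agree on all 4 assignments:
E | B | Expression 1 | Expression 2
-----------------------------------
0 | 0 | 0 | 0
0 | 1 | 0 | 0
1 | 0 | 0 | 0
1 | 1 | 0 | 0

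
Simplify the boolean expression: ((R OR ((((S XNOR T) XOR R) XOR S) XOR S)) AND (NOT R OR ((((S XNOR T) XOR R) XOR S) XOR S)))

By distribution ((E OR v) AND (E OR NOT v) = E) then XOR self-cancellation ((E XOR v) XOR v = E):
= ((S XNOR T) XOR R)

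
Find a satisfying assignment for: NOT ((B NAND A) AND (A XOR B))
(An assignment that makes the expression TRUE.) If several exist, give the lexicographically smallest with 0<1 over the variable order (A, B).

A=0, B=0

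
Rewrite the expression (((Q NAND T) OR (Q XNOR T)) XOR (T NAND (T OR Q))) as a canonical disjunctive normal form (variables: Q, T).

(NOT Q AND T) OR (Q AND T)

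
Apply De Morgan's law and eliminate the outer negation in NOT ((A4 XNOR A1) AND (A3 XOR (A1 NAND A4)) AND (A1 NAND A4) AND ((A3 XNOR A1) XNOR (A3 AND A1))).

NOT (A4 XNOR A1) OR NOT (A3 XOR (A1 NAND A4)) OR NOT (A1 NAND A4) OR NOT ((A3 XNOR A1) XNOR (A3 AND A1))
De Morgan's: NOT(AND of terms) = OR of negations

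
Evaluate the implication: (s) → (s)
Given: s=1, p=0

Antecedent (s) = 1; consequent (s) = 1.
1 → 1 = 1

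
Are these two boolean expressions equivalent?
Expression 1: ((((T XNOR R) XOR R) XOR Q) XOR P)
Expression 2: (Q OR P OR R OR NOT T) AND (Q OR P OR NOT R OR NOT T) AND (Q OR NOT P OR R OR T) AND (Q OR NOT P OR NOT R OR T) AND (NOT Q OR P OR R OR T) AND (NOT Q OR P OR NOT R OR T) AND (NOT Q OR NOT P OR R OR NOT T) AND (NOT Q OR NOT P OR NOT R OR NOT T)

Yes, they are equivalent — the two output columns agree on all 16 assignments:
Q | P | R | T | Expression 1 | Expression 2
-------------------------------------------
0 | 0 | 0 | 0 | 1 | 1
0 | 0 | 0 | 1 | 0 | 0
0 | 0 | 1 | 0 | 1 | 1
0 | 0 | 1 | 1 | 0 | 0
0 | 1 | 0 | 0 | 0 | 0
0 | 1 | 0 | 1 | 1 | 1
0 | 1 | 1 | 0 | 0 | 0
0 | 1 | 1 | 1 | 1 | 1
1 | 0 | 0 | 0 | 0 | 0
1 | 0 | 0 | 1 | 1 | 1
1 | 0 | 1 | 0 | 0 | 0
1 | 0 | 1 | 1 | 1 | 1
1 | 1 | 0 | 0 | 1 | 1
1 | 1 | 0 | 1 | 0 | 0
1 | 1 | 1 | 0 | 1 | 1
1 | 1 | 1 | 1 | 0 | 0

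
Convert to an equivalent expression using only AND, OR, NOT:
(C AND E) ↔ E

((C AND E) AND E) OR (NOT (C AND E) AND NOT E)
(Biconditional = both true or both false)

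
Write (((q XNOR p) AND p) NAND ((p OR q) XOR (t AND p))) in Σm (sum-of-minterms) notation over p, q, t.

Σm(0, 1, 2, 3, 4, 5, 7) = (NOT p AND NOT q AND NOT t) OR (NOT p AND NOT q AND t) OR (NOT p AND q AND NOT t) OR (NOT p AND q AND t) OR (p AND NOT q AND NOT t) OR (p AND NOT q AND t) OR (p AND q AND t)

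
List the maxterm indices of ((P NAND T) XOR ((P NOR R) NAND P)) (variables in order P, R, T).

ΠM(0, 1, 2, 3, 4, 6) = (P OR R OR T) AND (P OR R OR NOT T) AND (P OR NOT R OR T) AND (P OR NOT R OR NOT T) AND (NOT P OR R OR T) AND (NOT P OR NOT R OR T)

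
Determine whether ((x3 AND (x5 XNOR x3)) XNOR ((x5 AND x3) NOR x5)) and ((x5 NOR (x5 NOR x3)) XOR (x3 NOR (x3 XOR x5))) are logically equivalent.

No. Counterexample: with x3=0, x5=0, Expression 1 = 0 but Expression 2 = 1.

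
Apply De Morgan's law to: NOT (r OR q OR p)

NOT r AND NOT q AND NOT p
De Morgan's: NOT(OR of terms) = AND of negations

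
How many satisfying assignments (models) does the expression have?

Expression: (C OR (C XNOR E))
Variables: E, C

Satisfying assignments: (0,0), (0,1), (1,1)
Count: 3 out of 4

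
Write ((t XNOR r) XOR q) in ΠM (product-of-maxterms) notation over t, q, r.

ΠM(1, 2, 4, 7) = (t OR q OR NOT r) AND (t OR NOT q OR r) AND (NOT t OR q OR r) AND (NOT t OR NOT q OR NOT r)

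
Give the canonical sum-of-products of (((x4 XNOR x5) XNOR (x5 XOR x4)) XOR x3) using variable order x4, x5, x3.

Σm(1, 3, 5, 7) = (NOT x4 AND NOT x5 AND x3) OR (NOT x4 AND x5 AND x3) OR (x4 AND NOT x5 AND x3) OR (x4 AND x5 AND x3)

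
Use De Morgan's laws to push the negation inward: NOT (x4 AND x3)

NOT x4 OR NOT x3
De Morgan's: NOT(AND of terms) = OR of negations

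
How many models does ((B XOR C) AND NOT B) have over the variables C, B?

Satisfying assignments: (1,0)
Count: 1 out of 4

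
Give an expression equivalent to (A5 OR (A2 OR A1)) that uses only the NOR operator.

((A5 NOR ((A2 NOR A1) NOR (A2 NOR A1))) NOR (A5 NOR ((A2 NOR A1) NOR (A2 NOR A1))))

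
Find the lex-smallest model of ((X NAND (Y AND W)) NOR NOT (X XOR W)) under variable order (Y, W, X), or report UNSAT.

UNSATISFIABLE - no assignment makes this expression true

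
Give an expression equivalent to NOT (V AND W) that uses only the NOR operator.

(((V NOR V) NOR (W NOR W)) NOR ((V NOR V) NOR (W NOR W)))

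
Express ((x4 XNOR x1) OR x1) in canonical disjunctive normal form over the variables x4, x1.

(NOT x4 AND NOT x1) OR (NOT x4 AND x1) OR (x4 AND x1)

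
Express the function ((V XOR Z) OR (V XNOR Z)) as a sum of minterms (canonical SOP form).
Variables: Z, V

Σm(0, 1, 2, 3) = (NOT Z AND NOT V) OR (NOT Z AND V) OR (Z AND NOT V) OR (Z AND V)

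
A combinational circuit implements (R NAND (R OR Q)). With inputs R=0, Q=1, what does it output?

Substituting: (0 NAND (0 OR 1))
= 1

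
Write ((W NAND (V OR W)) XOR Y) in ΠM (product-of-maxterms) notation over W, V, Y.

ΠM(1, 3, 4, 6) = (W OR V OR NOT Y) AND (W OR NOT V OR NOT Y) AND (NOT W OR V OR Y) AND (NOT W OR NOT V OR Y)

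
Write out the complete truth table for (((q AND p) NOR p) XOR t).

t | p | q | Output
------------------
0 | 0 | 0 | 1
0 | 0 | 1 | 1
0 | 1 | 0 | 0
0 | 1 | 1 | 0
1 | 0 | 0 | 0
1 | 0 | 1 | 0
1 | 1 | 0 | 1
1 | 1 | 1 | 1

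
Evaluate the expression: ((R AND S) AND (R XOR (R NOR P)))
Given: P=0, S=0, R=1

Substituting: ((1 AND 0) AND (1 XOR (1 NOR 0)))
= 0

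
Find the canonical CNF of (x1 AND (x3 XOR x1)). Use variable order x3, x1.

(x3 OR x1) AND (NOT x3 OR x1) AND (NOT x3 OR NOT x1)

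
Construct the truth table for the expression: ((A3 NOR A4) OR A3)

A3 | A4 | Output
----------------
0 | 0 | 1
0 | 1 | 0
1 | 0 | 1
1 | 1 | 1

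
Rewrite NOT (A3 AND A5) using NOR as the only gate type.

(((A3 NOR A3) NOR (A5 NOR A5)) NOR ((A3 NOR A3) NOR (A5 NOR A5)))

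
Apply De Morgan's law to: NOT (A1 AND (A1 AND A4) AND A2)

NOT A1 OR NOT (A1 AND A4) OR NOT A2
De Morgan's: NOT(AND of terms) = OR of negations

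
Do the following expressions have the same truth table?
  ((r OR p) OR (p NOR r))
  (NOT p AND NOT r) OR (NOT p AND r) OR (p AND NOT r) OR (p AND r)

Yes, they are equivalent — the two output columns agree on all 4 assignments:
p | r | Expression 1 | Expression 2
-----------------------------------
0 | 0 | 1 | 1
0 | 1 | 1 | 1
1 | 0 | 1 | 1
1 | 1 | 1 | 1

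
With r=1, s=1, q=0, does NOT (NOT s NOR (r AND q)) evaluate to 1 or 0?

Substituting: NOT (NOT 1 NOR (1 AND 0))
= 0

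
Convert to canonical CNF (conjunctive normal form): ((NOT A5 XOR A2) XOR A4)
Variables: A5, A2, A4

(A5 OR A2 OR NOT A4) AND (A5 OR NOT A2 OR A4) AND (NOT A5 OR A2 OR A4) AND (NOT A5 OR NOT A2 OR NOT A4)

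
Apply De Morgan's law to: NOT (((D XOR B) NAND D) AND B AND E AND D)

NOT ((D XOR B) NAND D) OR NOT B OR NOT E OR NOT D
De Morgan's: NOT(AND of terms) = OR of negations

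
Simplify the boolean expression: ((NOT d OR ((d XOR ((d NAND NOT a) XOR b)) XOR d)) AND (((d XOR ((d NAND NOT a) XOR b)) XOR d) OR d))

By distribution ((E OR v) AND (E OR NOT v) = E) then XOR self-cancellation ((E XOR v) XOR v = E):
= ((d NAND NOT a) XOR b)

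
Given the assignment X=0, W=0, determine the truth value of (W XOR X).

Substituting: (0 XOR 0)
= 0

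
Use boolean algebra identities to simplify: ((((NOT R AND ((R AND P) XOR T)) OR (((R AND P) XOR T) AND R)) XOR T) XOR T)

By XOR self-cancellation ((E XOR v) XOR v = E) then distribution ((E AND v) OR (E AND NOT v) = E):
= ((R AND P) XOR T)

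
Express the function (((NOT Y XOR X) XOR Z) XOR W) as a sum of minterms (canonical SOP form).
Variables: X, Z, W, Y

Σm(0, 3, 5, 6, 9, 10, 12, 15) = (NOT X AND NOT Z AND NOT W AND NOT Y) OR (NOT X AND NOT Z AND W AND Y) OR (NOT X AND Z AND NOT W AND Y) OR (NOT X AND Z AND W AND NOT Y) OR (X AND NOT Z AND NOT W AND Y) OR (X AND NOT Z AND W AND NOT Y) OR (X AND Z AND NOT W AND NOT Y) OR (X AND Z AND W AND Y)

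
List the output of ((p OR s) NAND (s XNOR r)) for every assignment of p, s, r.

p | s | r | Output
------------------
0 | 0 | 0 | 1
0 | 0 | 1 | 1
0 | 1 | 0 | 1
0 | 1 | 1 | 0
1 | 0 | 0 | 0
1 | 0 | 1 | 1
1 | 1 | 0 | 1
1 | 1 | 1 | 0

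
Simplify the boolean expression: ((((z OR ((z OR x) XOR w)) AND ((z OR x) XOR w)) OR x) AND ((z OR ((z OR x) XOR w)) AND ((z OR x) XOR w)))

By absorption (E AND (E OR v) = E) then absorption (E AND (E OR v) = E):
= ((z OR x) XOR w)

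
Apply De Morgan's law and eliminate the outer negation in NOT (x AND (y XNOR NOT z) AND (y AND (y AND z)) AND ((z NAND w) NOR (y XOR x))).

NOT x OR NOT (y XNOR NOT z) OR NOT (y AND (y AND z)) OR NOT ((z NAND w) NOR (y XOR x))
De Morgan's: NOT(AND of terms) = OR of negations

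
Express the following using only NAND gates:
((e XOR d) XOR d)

((((e NAND (e NAND d)) NAND (d NAND (e NAND d))) NAND (((e NAND (e NAND d)) NAND (d NAND (e NAND d))) NAND d)) NAND (d NAND (((e NAND (e NAND d)) NAND (d NAND (e NAND d))) NAND d)))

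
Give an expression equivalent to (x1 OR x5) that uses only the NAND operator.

((x1 NAND x1) NAND (x5 NAND x5))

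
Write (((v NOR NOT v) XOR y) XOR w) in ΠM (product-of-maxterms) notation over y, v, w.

ΠM(0, 2, 5, 7) = (y OR v OR w) AND (y OR NOT v OR w) AND (NOT y OR v OR NOT w) AND (NOT y OR NOT v OR NOT w)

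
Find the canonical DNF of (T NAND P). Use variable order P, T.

(NOT P AND NOT T) OR (NOT P AND T) OR (P AND NOT T)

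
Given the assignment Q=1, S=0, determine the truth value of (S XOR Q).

Substituting: (0 XOR 1)
= 1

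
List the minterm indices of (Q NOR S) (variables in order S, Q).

Σm(0) = (NOT S AND NOT Q)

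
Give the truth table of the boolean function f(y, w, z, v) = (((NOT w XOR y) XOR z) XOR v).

y | w | z | v | Output
----------------------
0 | 0 | 0 | 0 | 1
0 | 0 | 0 | 1 | 0
0 | 0 | 1 | 0 | 0
0 | 0 | 1 | 1 | 1
0 | 1 | 0 | 0 | 0
0 | 1 | 0 | 1 | 1
0 | 1 | 1 | 0 | 1
0 | 1 | 1 | 1 | 0
1 | 0 | 0 | 0 | 0
1 | 0 | 0 | 1 | 1
1 | 0 | 1 | 0 | 1
1 | 0 | 1 | 1 | 0
1 | 1 | 0 | 0 | 1
1 | 1 | 0 | 1 | 0
1 | 1 | 1 | 0 | 0
1 | 1 | 1 | 1 | 1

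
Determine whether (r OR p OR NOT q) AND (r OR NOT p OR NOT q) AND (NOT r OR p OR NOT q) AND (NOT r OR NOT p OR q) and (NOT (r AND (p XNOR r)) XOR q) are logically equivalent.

Yes, they are equivalent — the two output columns agree on all 8 assignments:
r | p | q | Expression 1 | Expression 2
---------------------------------------
0 | 0 | 0 | 1 | 1
0 | 0 | 1 | 0 | 0
0 | 1 | 0 | 1 | 1
0 | 1 | 1 | 0 | 0
1 | 0 | 0 | 1 | 1
1 | 0 | 1 | 0 | 0
1 | 1 | 0 | 0 | 0
1 | 1 | 1 | 1 | 1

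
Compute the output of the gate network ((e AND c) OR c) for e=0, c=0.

Substituting: ((0 AND 0) OR 0)
= 0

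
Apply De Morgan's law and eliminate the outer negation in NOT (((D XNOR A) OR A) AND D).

NOT ((D XNOR A) OR A) OR NOT D
De Morgan's: NOT(AND of terms) = OR of negations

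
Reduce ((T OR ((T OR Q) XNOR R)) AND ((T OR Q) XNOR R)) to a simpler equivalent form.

By absorption (E AND (E OR v) = E):
= ((T OR Q) XNOR R)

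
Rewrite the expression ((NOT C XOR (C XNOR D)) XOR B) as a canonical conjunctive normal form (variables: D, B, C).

(D OR B OR C) AND (D OR B OR NOT C) AND (NOT D OR NOT B OR C) AND (NOT D OR NOT B OR NOT C)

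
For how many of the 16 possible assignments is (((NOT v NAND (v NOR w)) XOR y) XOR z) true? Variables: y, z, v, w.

Satisfying assignments: (0,0,0,1), (0,0,1,0), (0,0,1,1), (0,1,0,0), (1,0,0,0), (1,1,0,1), (1,1,1,0), (1,1,1,1)
Count: 8 out of 16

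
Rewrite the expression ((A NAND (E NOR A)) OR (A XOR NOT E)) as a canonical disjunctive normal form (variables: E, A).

(NOT E AND NOT A) OR (NOT E AND A) OR (E AND NOT A) OR (E AND A)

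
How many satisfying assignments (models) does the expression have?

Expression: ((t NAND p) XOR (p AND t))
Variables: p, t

Satisfying assignments: (0,0), (0,1), (1,0), (1,1)
Count: 4 out of 4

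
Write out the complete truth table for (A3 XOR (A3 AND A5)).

A3 | A5 | Output
----------------
0 | 0 | 0
0 | 1 | 0
1 | 0 | 1
1 | 1 | 0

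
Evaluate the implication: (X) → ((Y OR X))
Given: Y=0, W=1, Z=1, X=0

Antecedent (X) = 0; consequent ((Y OR X)) = 0.
0 → 0 = 1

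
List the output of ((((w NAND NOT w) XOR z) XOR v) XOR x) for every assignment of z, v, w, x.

z | v | w | x | Output
----------------------
0 | 0 | 0 | 0 | 1
0 | 0 | 0 | 1 | 0
0 | 0 | 1 | 0 | 1
0 | 0 | 1 | 1 | 0
0 | 1 | 0 | 0 | 0
0 | 1 | 0 | 1 | 1
0 | 1 | 1 | 0 | 0
0 | 1 | 1 | 1 | 1
1 | 0 | 0 | 0 | 0
1 | 0 | 0 | 1 | 1
1 | 0 | 1 | 0 | 0
1 | 0 | 1 | 1 | 1
1 | 1 | 0 | 0 | 1
1 | 1 | 0 | 1 | 0
1 | 1 | 1 | 0 | 1
1 | 1 | 1 | 1 | 0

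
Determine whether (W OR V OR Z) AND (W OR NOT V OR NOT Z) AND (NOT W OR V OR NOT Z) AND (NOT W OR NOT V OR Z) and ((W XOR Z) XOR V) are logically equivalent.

Yes, they are equivalent — the two output columns agree on all 8 assignments:
W | V | Z | Expression 1 | Expression 2
---------------------------------------
0 | 0 | 0 | 0 | 0
0 | 0 | 1 | 1 | 1
0 | 1 | 0 | 1 | 1
0 | 1 | 1 | 0 | 0
1 | 0 | 0 | 1 | 1
1 | 0 | 1 | 0 | 0
1 | 1 | 0 | 0 | 0
1 | 1 | 1 | 1 | 1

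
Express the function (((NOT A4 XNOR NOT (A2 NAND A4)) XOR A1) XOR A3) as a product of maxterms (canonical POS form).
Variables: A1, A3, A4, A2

ΠM(0, 1, 3, 6, 10, 12, 13, 15) = (A1 OR A3 OR A4 OR A2) AND (A1 OR A3 OR A4 OR NOT A2) AND (A1 OR A3 OR NOT A4 OR NOT A2) AND (A1 OR NOT A3 OR NOT A4 OR A2) AND (NOT A1 OR A3 OR NOT A4 OR A2) AND (NOT A1 OR NOT A3 OR A4 OR A2) AND (NOT A1 OR NOT A3 OR A4 OR NOT A2) AND (NOT A1 OR NOT A3 OR NOT A4 OR NOT A2)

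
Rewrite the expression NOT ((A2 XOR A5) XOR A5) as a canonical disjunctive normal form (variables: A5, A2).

(NOT A5 AND NOT A2) OR (A5 AND NOT A2)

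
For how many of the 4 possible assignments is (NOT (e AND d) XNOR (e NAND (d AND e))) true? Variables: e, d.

Satisfying assignments: (0,0), (0,1), (1,0), (1,1)
Count: 4 out of 4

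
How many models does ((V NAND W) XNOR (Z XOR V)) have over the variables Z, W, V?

Satisfying assignments: (0,0,1), (1,0,0), (1,1,0), (1,1,1)
Count: 4 out of 8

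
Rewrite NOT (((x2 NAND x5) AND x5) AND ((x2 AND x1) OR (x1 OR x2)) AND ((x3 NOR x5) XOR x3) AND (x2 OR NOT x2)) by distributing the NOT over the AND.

NOT ((x2 NAND x5) AND x5) OR NOT ((x2 AND x1) OR (x1 OR x2)) OR NOT ((x3 NOR x5) XOR x3) OR NOT (x2 OR NOT x2)
De Morgan's: NOT(AND of terms) = OR of negations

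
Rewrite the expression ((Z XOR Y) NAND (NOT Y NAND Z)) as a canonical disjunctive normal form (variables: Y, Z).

(NOT Y AND NOT Z) OR (NOT Y AND Z) OR (Y AND Z)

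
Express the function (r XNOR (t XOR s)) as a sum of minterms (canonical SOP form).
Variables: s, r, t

Σm(0, 3, 5, 6) = (NOT s AND NOT r AND NOT t) OR (NOT s AND r AND t) OR (s AND NOT r AND t) OR (s AND r AND NOT t)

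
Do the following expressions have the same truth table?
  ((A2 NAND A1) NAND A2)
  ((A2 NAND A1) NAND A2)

Yes, they are equivalent — the two output columns agree on all 4 assignments:
A2 | A1 | Expression 1 | Expression 2
-------------------------------------
0 | 0 | 1 | 1
0 | 1 | 1 | 1
1 | 0 | 0 | 0
1 | 1 | 1 | 1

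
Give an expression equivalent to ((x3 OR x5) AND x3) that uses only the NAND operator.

((((x3 NAND x3) NAND (x5 NAND x5)) NAND x3) NAND (((x3 NAND x3) NAND (x5 NAND x5)) NAND x3))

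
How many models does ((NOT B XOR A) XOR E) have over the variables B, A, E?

Satisfying assignments: (0,0,0), (0,1,1), (1,0,1), (1,1,0)
Count: 4 out of 8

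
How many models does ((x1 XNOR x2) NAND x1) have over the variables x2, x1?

Satisfying assignments: (0,0), (0,1), (1,0)
Count: 3 out of 4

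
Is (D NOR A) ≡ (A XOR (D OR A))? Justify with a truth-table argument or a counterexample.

No. Counterexample: with D=0, A=0, Expression 1 = 1 but Expression 2 = 0.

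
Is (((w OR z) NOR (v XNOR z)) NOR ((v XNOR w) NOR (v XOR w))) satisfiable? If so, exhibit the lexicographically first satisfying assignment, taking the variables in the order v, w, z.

v=0, w=0, z=0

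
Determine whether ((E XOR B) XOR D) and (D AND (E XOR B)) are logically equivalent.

No. Counterexample: with B=0, E=0, D=1, Expression 1 = 1 but Expression 2 = 0.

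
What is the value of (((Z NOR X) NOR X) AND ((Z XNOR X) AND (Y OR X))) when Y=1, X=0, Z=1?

Substituting: (((1 NOR 0) NOR 0) AND ((1 XNOR 0) AND (1 OR 0)))
= 0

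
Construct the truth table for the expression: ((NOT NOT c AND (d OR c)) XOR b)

d | c | b | Output
------------------
0 | 0 | 0 | 0
0 | 0 | 1 | 1
0 | 1 | 0 | 1
0 | 1 | 1 | 0
1 | 0 | 0 | 0
1 | 0 | 1 | 1
1 | 1 | 0 | 1
1 | 1 | 1 | 0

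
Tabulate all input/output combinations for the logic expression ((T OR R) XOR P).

P | T | R | Output
------------------
0 | 0 | 0 | 0
0 | 0 | 1 | 1
0 | 1 | 0 | 1
0 | 1 | 1 | 1
1 | 0 | 0 | 1
1 | 0 | 1 | 0
1 | 1 | 0 | 0
1 | 1 | 1 | 0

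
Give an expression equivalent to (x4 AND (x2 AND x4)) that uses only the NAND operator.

((x4 NAND ((x2 NAND x4) NAND (x2 NAND x4))) NAND (x4 NAND ((x2 NAND x4) NAND (x2 NAND x4))))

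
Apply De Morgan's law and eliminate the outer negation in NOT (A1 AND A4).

NOT A1 OR NOT A4
De Morgan's: NOT(AND of terms) = OR of negations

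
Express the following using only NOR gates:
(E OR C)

((E NOR C) NOR (E NOR C))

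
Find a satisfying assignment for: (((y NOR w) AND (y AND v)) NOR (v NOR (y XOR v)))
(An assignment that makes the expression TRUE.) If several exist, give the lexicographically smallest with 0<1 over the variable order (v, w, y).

v=0, w=0, y=1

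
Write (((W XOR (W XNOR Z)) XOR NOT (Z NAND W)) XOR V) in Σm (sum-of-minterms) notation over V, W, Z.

Σm(0, 2, 3, 5) = (NOT V AND NOT W AND NOT Z) OR (NOT V AND W AND NOT Z) OR (NOT V AND W AND Z) OR (V AND NOT W AND Z)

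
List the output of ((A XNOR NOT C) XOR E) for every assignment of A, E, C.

A | E | C | Output
------------------
0 | 0 | 0 | 0
0 | 0 | 1 | 1
0 | 1 | 0 | 1
0 | 1 | 1 | 0
1 | 0 | 0 | 1
1 | 0 | 1 | 0
1 | 1 | 0 | 0
1 | 1 | 1 | 1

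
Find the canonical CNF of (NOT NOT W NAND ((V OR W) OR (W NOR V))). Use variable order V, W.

(V OR NOT W) AND (NOT V OR NOT W)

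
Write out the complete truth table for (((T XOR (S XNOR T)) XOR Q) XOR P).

S | Q | T | P | Output
----------------------
0 | 0 | 0 | 0 | 1
0 | 0 | 0 | 1 | 0
0 | 0 | 1 | 0 | 1
0 | 0 | 1 | 1 | 0
0 | 1 | 0 | 0 | 0
0 | 1 | 0 | 1 | 1
0 | 1 | 1 | 0 | 0
0 | 1 | 1 | 1 | 1
1 | 0 | 0 | 0 | 0
1 | 0 | 0 | 1 | 1
1 | 0 | 1 | 0 | 0
1 | 0 | 1 | 1 | 1
1 | 1 | 0 | 0 | 1
1 | 1 | 0 | 1 | 0
1 | 1 | 1 | 0 | 1
1 | 1 | 1 | 1 | 0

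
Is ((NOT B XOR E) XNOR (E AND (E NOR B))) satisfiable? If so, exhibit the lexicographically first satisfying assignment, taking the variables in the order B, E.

B=0, E=1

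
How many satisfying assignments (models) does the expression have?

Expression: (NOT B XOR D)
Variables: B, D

Satisfying assignments: (0,0), (1,1)
Count: 2 out of 4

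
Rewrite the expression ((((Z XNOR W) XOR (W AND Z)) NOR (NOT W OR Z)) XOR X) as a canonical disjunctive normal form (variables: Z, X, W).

(NOT Z AND NOT X AND W) OR (NOT Z AND X AND NOT W) OR (Z AND X AND NOT W) OR (Z AND X AND W)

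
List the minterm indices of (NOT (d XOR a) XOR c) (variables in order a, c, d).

Σm(0, 3, 5, 6) = (NOT a AND NOT c AND NOT d) OR (NOT a AND c AND d) OR (a AND NOT c AND d) OR (a AND c AND NOT d)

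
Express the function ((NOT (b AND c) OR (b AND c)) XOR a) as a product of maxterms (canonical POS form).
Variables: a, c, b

ΠM(4, 5, 6, 7) = (NOT a OR c OR b) AND (NOT a OR c OR NOT b) AND (NOT a OR NOT c OR b) AND (NOT a OR NOT c OR NOT b)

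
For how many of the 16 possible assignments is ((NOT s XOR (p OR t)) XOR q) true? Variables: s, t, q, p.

Satisfying assignments: (0,0,0,0), (0,0,1,1), (0,1,1,0), (0,1,1,1), (1,0,0,1), (1,0,1,0), (1,1,0,0), (1,1,0,1)
Count: 8 out of 16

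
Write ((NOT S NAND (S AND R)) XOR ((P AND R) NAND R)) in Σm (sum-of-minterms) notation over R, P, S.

Σm(6, 7) = (R AND P AND NOT S) OR (R AND P AND S)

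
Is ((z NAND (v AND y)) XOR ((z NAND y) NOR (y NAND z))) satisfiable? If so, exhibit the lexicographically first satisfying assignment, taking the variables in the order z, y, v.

z=0, y=0, v=0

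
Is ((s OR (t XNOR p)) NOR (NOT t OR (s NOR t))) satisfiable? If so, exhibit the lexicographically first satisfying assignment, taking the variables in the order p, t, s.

p=0, t=1, s=0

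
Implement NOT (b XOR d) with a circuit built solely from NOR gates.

(((((b NOR d) NOR (b NOR d)) NOR ((b NOR d) NOR (b NOR d))) NOR ((((b NOR b) NOR (d NOR d)) NOR ((b NOR b) NOR (d NOR d))) NOR (((b NOR b) NOR (d NOR d)) NOR ((b NOR b) NOR (d NOR d))))) NOR ((((b NOR d) NOR (b NOR d)) NOR ((b NOR d) NOR (b NOR d))) NOR ((((b NOR b) NOR (d NOR d)) NOR ((b NOR b) NOR (d NOR d))) NOR (((b NOR b) NOR (d NOR d)) NOR ((b NOR b) NOR (d NOR d))))))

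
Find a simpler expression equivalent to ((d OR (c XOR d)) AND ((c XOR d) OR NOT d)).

By distribution ((E OR v) AND (E OR NOT v) = E):
= (c XOR d)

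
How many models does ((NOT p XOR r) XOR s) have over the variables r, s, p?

Satisfying assignments: (0,0,0), (0,1,1), (1,0,1), (1,1,0)
Count: 4 out of 8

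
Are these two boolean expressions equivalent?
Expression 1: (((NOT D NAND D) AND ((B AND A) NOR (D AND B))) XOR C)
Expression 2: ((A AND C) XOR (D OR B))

No. Counterexample: with C=0, B=0, A=0, D=0, Expression 1 = 1 but Expression 2 = 0.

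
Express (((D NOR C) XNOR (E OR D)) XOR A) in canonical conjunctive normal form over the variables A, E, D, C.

(A OR E OR D OR C) AND (A OR E OR NOT D OR C) AND (A OR E OR NOT D OR NOT C) AND (A OR NOT E OR D OR NOT C) AND (A OR NOT E OR NOT D OR C) AND (A OR NOT E OR NOT D OR NOT C) AND (NOT A OR E OR D OR NOT C) AND (NOT A OR NOT E OR D OR C)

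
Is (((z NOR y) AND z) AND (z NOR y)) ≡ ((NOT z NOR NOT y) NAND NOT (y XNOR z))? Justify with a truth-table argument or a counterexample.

No. Counterexample: with y=0, z=0, Expression 1 = 0 but Expression 2 = 1.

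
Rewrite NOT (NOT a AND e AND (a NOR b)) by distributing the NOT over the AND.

a OR NOT e OR NOT (a NOR b)
De Morgan's: NOT(AND of terms) = OR of negations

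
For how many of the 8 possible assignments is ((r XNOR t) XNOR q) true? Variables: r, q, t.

Satisfying assignments: (0,0,1), (0,1,0), (1,0,0), (1,1,1)
Count: 4 out of 8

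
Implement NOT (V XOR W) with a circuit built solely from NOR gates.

(((((V NOR W) NOR (V NOR W)) NOR ((V NOR W) NOR (V NOR W))) NOR ((((V NOR V) NOR (W NOR W)) NOR ((V NOR V) NOR (W NOR W))) NOR (((V NOR V) NOR (W NOR W)) NOR ((V NOR V) NOR (W NOR W))))) NOR ((((V NOR W) NOR (V NOR W)) NOR ((V NOR W) NOR (V NOR W))) NOR ((((V NOR V) NOR (W NOR W)) NOR ((V NOR V) NOR (W NOR W))) NOR (((V NOR V) NOR (W NOR W)) NOR ((V NOR V) NOR (W NOR W))))))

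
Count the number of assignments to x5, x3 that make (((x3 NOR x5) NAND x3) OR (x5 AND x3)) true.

Satisfying assignments: (0,0), (0,1), (1,0), (1,1)
Count: 4 out of 4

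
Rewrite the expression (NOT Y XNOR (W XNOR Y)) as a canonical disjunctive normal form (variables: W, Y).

(NOT W AND NOT Y) OR (NOT W AND Y)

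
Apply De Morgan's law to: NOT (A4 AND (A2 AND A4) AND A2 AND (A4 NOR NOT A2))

NOT A4 OR NOT (A2 AND A4) OR NOT A2 OR NOT (A4 NOR NOT A2)
De Morgan's: NOT(AND of terms) = OR of negations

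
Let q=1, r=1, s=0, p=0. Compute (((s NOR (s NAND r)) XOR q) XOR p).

Substituting: (((0 NOR (0 NAND 1)) XOR 1) XOR 0)
= 1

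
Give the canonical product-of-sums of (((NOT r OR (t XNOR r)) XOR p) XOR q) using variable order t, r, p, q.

ΠM(1, 2, 4, 7, 9, 10, 13, 14) = (t OR r OR p OR NOT q) AND (t OR r OR NOT p OR q) AND (t OR NOT r OR p OR q) AND (t OR NOT r OR NOT p OR NOT q) AND (NOT t OR r OR p OR NOT q) AND (NOT t OR r OR NOT p OR q) AND (NOT t OR NOT r OR p OR NOT q) AND (NOT t OR NOT r OR NOT p OR q)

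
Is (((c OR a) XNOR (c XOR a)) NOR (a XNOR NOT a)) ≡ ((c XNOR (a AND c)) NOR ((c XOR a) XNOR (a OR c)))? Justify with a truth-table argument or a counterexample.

No. Counterexample: with c=1, a=1, Expression 1 = 1 but Expression 2 = 0.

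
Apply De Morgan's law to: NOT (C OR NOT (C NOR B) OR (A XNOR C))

NOT C AND (C NOR B) AND NOT (A XNOR C)
De Morgan's: NOT(OR of terms) = AND of negations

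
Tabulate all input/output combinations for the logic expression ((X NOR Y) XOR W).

X | W | Y | Output
------------------
0 | 0 | 0 | 1
0 | 0 | 1 | 0
0 | 1 | 0 | 0
0 | 1 | 1 | 1
1 | 0 | 0 | 0
1 | 0 | 1 | 0
1 | 1 | 0 | 1
1 | 1 | 1 | 1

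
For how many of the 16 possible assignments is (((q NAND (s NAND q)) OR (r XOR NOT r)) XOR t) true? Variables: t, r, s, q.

Satisfying assignments: (0,0,0,0), (0,0,0,1), (0,0,1,0), (0,0,1,1), (0,1,0,0), (0,1,0,1), (0,1,1,0), (0,1,1,1)
Count: 8 out of 16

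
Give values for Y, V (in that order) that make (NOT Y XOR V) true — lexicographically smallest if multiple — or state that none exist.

Y=0, V=0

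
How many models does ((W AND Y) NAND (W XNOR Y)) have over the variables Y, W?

Satisfying assignments: (0,0), (0,1), (1,0)
Count: 3 out of 4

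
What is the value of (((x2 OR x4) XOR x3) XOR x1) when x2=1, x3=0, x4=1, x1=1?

Substituting: (((1 OR 1) XOR 0) XOR 1)
= 0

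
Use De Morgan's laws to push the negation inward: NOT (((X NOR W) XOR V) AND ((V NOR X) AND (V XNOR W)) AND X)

NOT ((X NOR W) XOR V) OR NOT ((V NOR X) AND (V XNOR W)) OR NOT X
De Morgan's: NOT(AND of terms) = OR of negations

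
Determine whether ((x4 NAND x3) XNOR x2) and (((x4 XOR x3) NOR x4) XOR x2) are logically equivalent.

No. Counterexample: with x2=0, x3=0, x4=0, Expression 1 = 0 but Expression 2 = 1.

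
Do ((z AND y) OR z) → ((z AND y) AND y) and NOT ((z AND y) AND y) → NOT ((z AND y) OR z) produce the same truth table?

Yes, Contrapositive is always equivalent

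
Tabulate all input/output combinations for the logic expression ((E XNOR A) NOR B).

E | A | B | Output
------------------
0 | 0 | 0 | 0
0 | 0 | 1 | 0
0 | 1 | 0 | 1
0 | 1 | 1 | 0
1 | 0 | 0 | 1
1 | 0 | 1 | 0
1 | 1 | 0 | 0
1 | 1 | 1 | 0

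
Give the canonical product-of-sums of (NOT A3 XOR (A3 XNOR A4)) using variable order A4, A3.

ΠM(0, 1) = (A4 OR A3) AND (A4 OR NOT A3)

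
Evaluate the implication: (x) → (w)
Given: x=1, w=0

Antecedent (x) = 1; consequent (w) = 0.
1 → 0 = 0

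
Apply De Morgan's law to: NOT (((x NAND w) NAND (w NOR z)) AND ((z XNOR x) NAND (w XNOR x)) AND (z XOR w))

NOT ((x NAND w) NAND (w NOR z)) OR NOT ((z XNOR x) NAND (w XNOR x)) OR NOT (z XOR w)
De Morgan's: NOT(AND of terms) = OR of negations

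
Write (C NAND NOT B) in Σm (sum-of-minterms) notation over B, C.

Σm(0, 2, 3) = (NOT B AND NOT C) OR (B AND NOT C) OR (B AND C)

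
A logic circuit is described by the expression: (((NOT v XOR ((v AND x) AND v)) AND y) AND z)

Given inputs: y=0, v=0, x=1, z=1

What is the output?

Substituting: (((NOT 0 XOR ((0 AND 1) AND 0)) AND 0) AND 1)
= 0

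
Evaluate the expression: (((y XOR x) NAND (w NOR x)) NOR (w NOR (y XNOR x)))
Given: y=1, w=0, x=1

Substituting: (((1 XOR 1) NAND (0 NOR 1)) NOR (0 NOR (1 XNOR 1)))
= 0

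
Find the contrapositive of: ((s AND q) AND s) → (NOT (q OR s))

Contrapositive: (q OR s) → NOT ((s AND q) AND s)
Note: A statement and its contrapositive are logically equivalent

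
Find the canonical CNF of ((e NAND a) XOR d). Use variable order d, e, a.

(d OR NOT e OR NOT a) AND (NOT d OR e OR a) AND (NOT d OR e OR NOT a) AND (NOT d OR NOT e OR a)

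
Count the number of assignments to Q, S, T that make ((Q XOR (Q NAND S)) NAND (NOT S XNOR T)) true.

Satisfying assignments: (0,0,0), (0,1,1), (1,0,0), (1,0,1), (1,1,1)
Count: 5 out of 8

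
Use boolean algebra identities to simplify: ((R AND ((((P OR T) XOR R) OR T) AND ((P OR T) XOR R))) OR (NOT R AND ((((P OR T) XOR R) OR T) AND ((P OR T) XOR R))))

By distribution ((E AND v) OR (E AND NOT v) = E) then absorption (E AND (E OR v) = E):
= ((P OR T) XOR R)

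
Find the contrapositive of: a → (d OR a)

Contrapositive: NOT (d OR a) → NOT a
Note: A statement and its contrapositive are logically equivalent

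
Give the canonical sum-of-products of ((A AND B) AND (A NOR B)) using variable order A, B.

Σm() = FALSE (no minterms)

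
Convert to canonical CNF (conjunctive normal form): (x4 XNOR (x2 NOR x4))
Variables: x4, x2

(x4 OR x2) AND (NOT x4 OR x2) AND (NOT x4 OR NOT x2)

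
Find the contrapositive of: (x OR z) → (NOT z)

Contrapositive: z → NOT (x OR z)
Note: A statement and its contrapositive are logically equivalent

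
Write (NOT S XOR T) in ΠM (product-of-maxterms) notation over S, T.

ΠM(1, 2) = (S OR NOT T) AND (NOT S OR T)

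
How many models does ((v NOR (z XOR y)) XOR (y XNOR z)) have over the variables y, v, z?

Satisfying assignments: (0,1,0), (1,1,1)
Count: 2 out of 8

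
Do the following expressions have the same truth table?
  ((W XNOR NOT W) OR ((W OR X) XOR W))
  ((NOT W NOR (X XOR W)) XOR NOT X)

No. Counterexample: with W=0, X=0, Expression 1 = 0 but Expression 2 = 1.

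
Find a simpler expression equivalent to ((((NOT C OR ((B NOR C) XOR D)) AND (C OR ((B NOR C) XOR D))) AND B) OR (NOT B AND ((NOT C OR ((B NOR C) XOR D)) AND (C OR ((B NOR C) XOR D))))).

By distribution ((E AND v) OR (E AND NOT v) = E) then distribution ((E OR v) AND (E OR NOT v) = E):
= ((B NOR C) XOR D)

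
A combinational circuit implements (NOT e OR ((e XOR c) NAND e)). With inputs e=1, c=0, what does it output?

Substituting: (NOT 1 OR ((1 XOR 0) NAND 1))
= 0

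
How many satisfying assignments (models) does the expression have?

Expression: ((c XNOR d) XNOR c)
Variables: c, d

Satisfying assignments: (0,1), (1,1)
Count: 2 out of 4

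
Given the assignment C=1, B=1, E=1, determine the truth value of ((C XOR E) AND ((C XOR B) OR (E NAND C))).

Substituting: ((1 XOR 1) AND ((1 XOR 1) OR (1 NAND 1)))
= 0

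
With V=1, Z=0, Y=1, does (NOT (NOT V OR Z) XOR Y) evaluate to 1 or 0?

Substituting: (NOT (NOT 1 OR 0) XOR 1)
= 0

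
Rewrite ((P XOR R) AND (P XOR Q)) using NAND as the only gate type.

((((P NAND (P NAND R)) NAND (R NAND (P NAND R))) NAND ((P NAND (P NAND Q)) NAND (Q NAND (P NAND Q)))) NAND (((P NAND (P NAND R)) NAND (R NAND (P NAND R))) NAND ((P NAND (P NAND Q)) NAND (Q NAND (P NAND Q)))))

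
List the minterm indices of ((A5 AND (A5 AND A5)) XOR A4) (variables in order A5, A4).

Σm(1, 2) = (NOT A5 AND A4) OR (A5 AND NOT A4)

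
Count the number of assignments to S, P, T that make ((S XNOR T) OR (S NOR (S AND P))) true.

Satisfying assignments: (0,0,0), (0,0,1), (0,1,0), (0,1,1), (1,0,1), (1,1,1)
Count: 6 out of 8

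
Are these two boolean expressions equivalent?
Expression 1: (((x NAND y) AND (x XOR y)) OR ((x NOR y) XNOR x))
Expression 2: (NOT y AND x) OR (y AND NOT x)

Yes, they are equivalent — the two output columns agree on all 4 assignments:
y | x | Expression 1 | Expression 2
-----------------------------------
0 | 0 | 0 | 0
0 | 1 | 1 | 1
1 | 0 | 1 | 1
1 | 1 | 0 | 0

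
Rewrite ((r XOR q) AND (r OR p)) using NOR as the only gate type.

((((((r NOR q) NOR (r NOR q)) NOR ((r NOR q) NOR (r NOR q))) NOR ((((r NOR r) NOR (q NOR q)) NOR ((r NOR r) NOR (q NOR q))) NOR (((r NOR r) NOR (q NOR q)) NOR ((r NOR r) NOR (q NOR q))))) NOR ((((r NOR q) NOR (r NOR q)) NOR ((r NOR q) NOR (r NOR q))) NOR ((((r NOR r) NOR (q NOR q)) NOR ((r NOR r) NOR (q NOR q))) NOR (((r NOR r) NOR (q NOR q)) NOR ((r NOR r) NOR (q NOR q)))))) NOR (((r NOR p) NOR (r NOR p)) NOR ((r NOR p) NOR (r NOR p))))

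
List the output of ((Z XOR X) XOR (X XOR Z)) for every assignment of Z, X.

Z | X | Output
--------------
0 | 0 | 0
0 | 1 | 0
1 | 0 | 0
1 | 1 | 0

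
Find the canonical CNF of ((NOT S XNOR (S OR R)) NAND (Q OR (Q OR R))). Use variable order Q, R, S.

(Q OR NOT R OR S) AND (NOT Q OR NOT R OR S)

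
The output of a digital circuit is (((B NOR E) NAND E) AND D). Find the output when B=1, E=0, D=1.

Substituting: (((1 NOR 0) NAND 0) AND 1)
= 1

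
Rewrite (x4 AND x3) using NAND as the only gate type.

((x4 NAND x3) NAND (x4 NAND x3))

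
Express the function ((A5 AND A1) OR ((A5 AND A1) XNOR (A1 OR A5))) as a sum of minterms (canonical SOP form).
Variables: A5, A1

Σm(0, 3) = (NOT A5 AND NOT A1) OR (A5 AND A1)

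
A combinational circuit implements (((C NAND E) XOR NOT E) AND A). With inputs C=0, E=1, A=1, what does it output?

Substituting: (((0 NAND 1) XOR NOT 1) AND 1)
= 1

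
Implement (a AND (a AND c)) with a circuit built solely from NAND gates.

((a NAND ((a NAND c) NAND (a NAND c))) NAND (a NAND ((a NAND c) NAND (a NAND c))))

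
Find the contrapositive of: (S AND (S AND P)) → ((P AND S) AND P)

Contrapositive: NOT ((P AND S) AND P) → NOT (S AND (S AND P))
Note: A statement and its contrapositive are logically equivalent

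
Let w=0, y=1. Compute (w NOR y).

Substituting: (0 NOR 1)
= 0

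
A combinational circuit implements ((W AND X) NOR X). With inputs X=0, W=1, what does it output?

Substituting: ((1 AND 0) NOR 0)
= 1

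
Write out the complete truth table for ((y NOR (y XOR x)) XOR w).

x | w | y | Output
------------------
0 | 0 | 0 | 1
0 | 0 | 1 | 0
0 | 1 | 0 | 0
0 | 1 | 1 | 1
1 | 0 | 0 | 0
1 | 0 | 1 | 0
1 | 1 | 0 | 1
1 | 1 | 1 | 1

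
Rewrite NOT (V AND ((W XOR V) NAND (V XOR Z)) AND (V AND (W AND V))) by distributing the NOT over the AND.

NOT V OR NOT ((W XOR V) NAND (V XOR Z)) OR NOT (V AND (W AND V))
De Morgan's: NOT(AND of terms) = OR of negations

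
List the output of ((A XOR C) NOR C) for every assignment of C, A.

C | A | Output
--------------
0 | 0 | 1
0 | 1 | 0
1 | 0 | 0
1 | 1 | 0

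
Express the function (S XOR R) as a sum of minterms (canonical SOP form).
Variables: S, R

Σm(1, 2) = (NOT S AND R) OR (S AND NOT R)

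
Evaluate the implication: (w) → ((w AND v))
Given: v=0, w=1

Antecedent (w) = 1; consequent ((w AND v)) = 0.
1 → 0 = 0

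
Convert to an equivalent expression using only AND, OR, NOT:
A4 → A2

NOT A4 OR A2
(Implication elimination: A → B = NOT A OR B)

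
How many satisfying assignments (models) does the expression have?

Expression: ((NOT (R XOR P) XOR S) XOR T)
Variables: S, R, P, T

Satisfying assignments: (0,0,0,0), (0,0,1,1), (0,1,0,1), (0,1,1,0), (1,0,0,1), (1,0,1,0), (1,1,0,0), (1,1,1,1)
Count: 8 out of 16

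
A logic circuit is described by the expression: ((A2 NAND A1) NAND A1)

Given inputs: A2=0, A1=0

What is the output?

Substituting: ((0 NAND 0) NAND 0)
= 1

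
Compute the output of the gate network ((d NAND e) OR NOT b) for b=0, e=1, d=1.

Substituting: ((1 NAND 1) OR NOT 0)
= 1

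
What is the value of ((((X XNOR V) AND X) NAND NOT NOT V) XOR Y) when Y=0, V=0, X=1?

Substituting: ((((1 XNOR 0) AND 1) NAND NOT NOT 0) XOR 0)
= 1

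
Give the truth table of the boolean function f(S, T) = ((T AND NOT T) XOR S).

S | T | Output
--------------
0 | 0 | 0
0 | 1 | 0
1 | 0 | 1
1 | 1 | 1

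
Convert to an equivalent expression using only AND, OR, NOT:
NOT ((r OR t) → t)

(r OR t) AND NOT t
(Negated implication: NOT(A → B) = A AND NOT B)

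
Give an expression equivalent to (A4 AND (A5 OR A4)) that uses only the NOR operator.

((A4 NOR A4) NOR (((A5 NOR A4) NOR (A5 NOR A4)) NOR ((A5 NOR A4) NOR (A5 NOR A4))))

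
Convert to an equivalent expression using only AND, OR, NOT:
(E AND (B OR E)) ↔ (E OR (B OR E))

((E AND (B OR E)) AND (E OR (B OR E))) OR (NOT (E AND (B OR E)) AND NOT (E OR (B OR E)))
(Biconditional = both true or both false)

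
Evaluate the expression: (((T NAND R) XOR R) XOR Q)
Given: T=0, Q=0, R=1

Substituting: (((0 NAND 1) XOR 1) XOR 0)
= 0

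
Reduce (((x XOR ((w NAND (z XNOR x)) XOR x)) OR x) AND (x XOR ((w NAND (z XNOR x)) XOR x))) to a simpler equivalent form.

By absorption (E AND (E OR v) = E) then XOR self-cancellation ((E XOR v) XOR v = E):
= (w NAND (z XNOR x))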